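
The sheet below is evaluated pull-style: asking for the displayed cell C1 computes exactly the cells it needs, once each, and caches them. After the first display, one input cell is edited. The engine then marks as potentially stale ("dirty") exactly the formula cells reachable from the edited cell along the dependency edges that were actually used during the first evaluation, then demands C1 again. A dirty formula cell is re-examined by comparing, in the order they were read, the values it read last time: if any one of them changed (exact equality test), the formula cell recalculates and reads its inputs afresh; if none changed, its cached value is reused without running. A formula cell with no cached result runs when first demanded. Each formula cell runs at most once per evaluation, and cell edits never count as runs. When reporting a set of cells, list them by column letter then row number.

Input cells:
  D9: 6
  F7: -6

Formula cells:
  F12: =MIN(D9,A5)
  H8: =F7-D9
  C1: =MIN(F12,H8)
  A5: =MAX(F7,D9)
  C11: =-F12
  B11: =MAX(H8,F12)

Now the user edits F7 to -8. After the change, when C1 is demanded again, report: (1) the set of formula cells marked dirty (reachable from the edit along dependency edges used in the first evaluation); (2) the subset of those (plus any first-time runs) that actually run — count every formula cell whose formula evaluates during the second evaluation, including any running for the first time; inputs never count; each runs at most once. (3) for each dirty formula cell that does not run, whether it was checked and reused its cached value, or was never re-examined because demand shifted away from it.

First demand of the output computes:
  A5 = MAX(-6, 6) = 6
  F12 = MIN(6, 6) = 6
  H8 = -6 - 6 = -12
  C1 = MIN(6, -12) = -12

After the edit, cleaning proceeds:
  A5: a read changed (F7 -6->-8) — executes, giving 6 — identical to its old value.
  F12: dirty, but its reads are unchanged (D9 unchanged, A5 unchanged); cached 6 stands.
  H8: a read changed (F7 -6->-8) — executes, giving -14.
  C1: a read changed (H8 -12->-14) — executes, giving -14.

Note where the cutoff bites: F12 is checked, finds nothing changed, and keeps its cache.

The edit dirties: A5, C1, F12, H8.
3 formula cells run: A5, C1, H8.
Cache hits after checking: F12.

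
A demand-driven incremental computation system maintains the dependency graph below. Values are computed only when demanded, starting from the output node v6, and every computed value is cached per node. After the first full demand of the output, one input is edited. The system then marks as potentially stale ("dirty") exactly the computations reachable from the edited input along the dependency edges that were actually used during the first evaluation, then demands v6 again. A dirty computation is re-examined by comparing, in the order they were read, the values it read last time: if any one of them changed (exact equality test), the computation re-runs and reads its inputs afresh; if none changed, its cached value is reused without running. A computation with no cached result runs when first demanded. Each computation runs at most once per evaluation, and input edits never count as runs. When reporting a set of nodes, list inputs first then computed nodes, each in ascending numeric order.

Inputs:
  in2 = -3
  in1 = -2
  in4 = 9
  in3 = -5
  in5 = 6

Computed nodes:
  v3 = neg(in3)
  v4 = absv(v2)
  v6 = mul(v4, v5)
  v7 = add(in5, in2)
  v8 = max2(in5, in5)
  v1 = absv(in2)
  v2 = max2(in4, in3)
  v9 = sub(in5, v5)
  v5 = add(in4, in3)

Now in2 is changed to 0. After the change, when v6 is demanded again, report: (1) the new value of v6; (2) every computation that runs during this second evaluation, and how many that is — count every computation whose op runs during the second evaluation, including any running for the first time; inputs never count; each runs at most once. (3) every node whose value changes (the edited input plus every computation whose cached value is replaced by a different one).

First evaluation (everything demanded from the output):
  v2 = max2(9, -5) = 9
  v4 = absv(9) = 9
  v5 = add(9, -5) = 4
  v6 = mul(9, 4) = 36

Propagation after the edit:
  in2 feeds no computation that the output demands — nothing is marked dirty and nothing runs.

Key observation: in2 is never demanded by the output, so the edit triggers no recomputation at all.

New value of v6: 36.
Computations that run: none — 0 in total.
Values that change: in2.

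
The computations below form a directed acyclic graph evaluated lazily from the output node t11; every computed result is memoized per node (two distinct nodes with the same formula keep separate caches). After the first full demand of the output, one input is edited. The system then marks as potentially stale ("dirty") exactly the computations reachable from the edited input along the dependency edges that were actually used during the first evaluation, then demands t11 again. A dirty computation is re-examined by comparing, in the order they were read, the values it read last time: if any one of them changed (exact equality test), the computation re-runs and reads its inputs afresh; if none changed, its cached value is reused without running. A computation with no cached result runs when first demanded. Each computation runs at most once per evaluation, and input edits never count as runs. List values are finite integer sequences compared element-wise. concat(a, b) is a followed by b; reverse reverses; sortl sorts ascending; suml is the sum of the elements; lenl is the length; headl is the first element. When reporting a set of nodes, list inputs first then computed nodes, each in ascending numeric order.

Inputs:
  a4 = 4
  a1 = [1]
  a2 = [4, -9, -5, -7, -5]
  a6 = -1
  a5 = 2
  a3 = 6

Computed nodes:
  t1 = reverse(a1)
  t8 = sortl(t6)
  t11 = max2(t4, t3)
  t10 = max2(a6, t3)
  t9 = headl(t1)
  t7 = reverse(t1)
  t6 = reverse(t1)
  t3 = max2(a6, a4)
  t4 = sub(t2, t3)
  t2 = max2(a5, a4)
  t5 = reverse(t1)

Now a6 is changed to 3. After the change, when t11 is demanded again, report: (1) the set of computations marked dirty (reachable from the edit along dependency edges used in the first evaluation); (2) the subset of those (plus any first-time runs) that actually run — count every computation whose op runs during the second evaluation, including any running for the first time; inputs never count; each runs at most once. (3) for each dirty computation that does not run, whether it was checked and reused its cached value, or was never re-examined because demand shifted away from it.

The edit dirties: t3, t4, t11.
1 computations run: t3.
Cache hits after checking: t4, t11.
Note the absorption at t3: it re-runs yet its value is the same, leaving the output's value untouched.

First demand of the output computes:
  t2 = max2(2, 4) = 4
  t3 = max2(-1, 4) = 4
  t4 = sub(4, 4) = 0
  t11 = max2(0, 4) = 4

After the edit, cleaning proceeds:
  t3: a read changed (a6 -1->3) — executes, giving 4 — identical to its old value.
  t4: dirty, but its reads are unchanged (t2 unchanged, t3 unchanged); cached 0 stands.
  t11: dirty, but its reads are unchanged (t4 unchanged, t3 unchanged); cached 4 stands.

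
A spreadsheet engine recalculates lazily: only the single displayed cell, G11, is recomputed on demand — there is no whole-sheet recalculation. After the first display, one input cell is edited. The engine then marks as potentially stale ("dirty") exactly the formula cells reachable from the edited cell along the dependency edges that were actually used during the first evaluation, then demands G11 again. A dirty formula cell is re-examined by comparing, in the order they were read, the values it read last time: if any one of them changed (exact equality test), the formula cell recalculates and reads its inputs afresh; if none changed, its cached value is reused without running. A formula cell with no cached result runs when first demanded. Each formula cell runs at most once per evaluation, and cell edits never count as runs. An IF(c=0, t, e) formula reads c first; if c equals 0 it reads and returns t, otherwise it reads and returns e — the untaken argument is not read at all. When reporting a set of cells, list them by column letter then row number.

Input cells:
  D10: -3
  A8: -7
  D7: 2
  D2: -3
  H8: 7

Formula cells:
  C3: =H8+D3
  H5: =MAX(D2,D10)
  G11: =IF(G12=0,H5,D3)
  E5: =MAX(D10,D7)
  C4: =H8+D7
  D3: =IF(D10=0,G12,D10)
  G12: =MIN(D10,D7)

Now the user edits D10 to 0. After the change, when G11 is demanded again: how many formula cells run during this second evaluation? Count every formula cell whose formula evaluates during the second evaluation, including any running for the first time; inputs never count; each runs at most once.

Formula cells that run: G11, G12, H5 — 3 in total.
Key observation: a condition flipped, so demand moved to the other branch — D3 is never re-examined.

First evaluation (everything demanded from the output):
  G12 = MIN(-3, 2) = -3
  D3 = IF(D10=0: D10=-3 -> else branch D10) = -3
  G11 = IF(G12=0: G12=-3 -> else branch D3) = -3

Propagation after the edit:
  G12: runs — D10 -3->0; result 0.
  D3: marked dirty but never re-examined — demand shifted away from it.
  H5: demanded for the first time — runs, produces 0.
  G11: runs — G12 -3->0; result 0.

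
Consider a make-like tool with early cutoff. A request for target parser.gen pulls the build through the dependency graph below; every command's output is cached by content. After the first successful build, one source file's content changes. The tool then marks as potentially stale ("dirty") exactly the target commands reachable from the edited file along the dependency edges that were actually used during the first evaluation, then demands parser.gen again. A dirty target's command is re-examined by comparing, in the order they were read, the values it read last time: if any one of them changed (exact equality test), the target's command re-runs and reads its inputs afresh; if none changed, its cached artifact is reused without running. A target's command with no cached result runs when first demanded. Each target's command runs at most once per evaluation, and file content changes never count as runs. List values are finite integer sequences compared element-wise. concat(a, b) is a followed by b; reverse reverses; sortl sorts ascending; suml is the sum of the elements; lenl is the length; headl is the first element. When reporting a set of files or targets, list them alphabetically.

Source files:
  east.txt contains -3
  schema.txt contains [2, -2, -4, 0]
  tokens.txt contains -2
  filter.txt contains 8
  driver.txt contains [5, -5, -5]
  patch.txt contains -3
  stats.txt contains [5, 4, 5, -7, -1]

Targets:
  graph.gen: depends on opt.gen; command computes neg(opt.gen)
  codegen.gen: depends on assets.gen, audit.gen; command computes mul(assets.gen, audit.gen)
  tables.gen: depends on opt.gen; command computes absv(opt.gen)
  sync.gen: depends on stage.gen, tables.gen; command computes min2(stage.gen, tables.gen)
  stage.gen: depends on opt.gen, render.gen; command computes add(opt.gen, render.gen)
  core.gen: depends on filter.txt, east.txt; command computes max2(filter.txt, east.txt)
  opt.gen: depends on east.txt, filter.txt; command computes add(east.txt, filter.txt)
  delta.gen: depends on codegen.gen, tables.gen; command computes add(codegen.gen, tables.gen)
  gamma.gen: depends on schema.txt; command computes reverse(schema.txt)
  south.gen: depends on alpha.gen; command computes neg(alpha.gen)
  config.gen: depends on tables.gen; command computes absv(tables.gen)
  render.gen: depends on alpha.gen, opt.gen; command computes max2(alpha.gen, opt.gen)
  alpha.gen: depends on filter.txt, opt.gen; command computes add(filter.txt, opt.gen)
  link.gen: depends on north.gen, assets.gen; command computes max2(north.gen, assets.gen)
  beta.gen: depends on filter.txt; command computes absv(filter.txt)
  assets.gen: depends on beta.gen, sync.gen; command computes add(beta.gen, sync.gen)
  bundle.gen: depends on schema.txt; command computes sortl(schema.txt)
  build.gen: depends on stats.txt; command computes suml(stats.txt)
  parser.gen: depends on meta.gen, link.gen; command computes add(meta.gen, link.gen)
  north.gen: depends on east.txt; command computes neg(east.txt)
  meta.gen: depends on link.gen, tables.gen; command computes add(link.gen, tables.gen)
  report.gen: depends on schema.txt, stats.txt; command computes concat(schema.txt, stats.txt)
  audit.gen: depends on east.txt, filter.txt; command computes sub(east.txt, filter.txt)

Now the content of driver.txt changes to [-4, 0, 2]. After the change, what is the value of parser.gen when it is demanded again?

First demand of the output computes:
  beta.gen = absv(8) = 8
  north.gen = neg(-3) = 3
  opt.gen = add(-3, 8) = 5
  alpha.gen = add(8, 5) = 13
  render.gen = max2(13, 5) = 13
  stage.gen = add(5, 13) = 18
  tables.gen = absv(5) = 5
  sync.gen = min2(18, 5) = 5
  assets.gen = add(8, 5) = 13
  link.gen = max2(3, 13) = 13
  meta.gen = add(13, 5) = 18
  parser.gen = add(18, 13) = 31

After the edit, cleaning proceeds:
  no node depends on driver.txt at all; the second demand re-runs nothing.

Note the shortcut — nothing in the graph depends on driver.txt at all, so no recomputation happens.

Demanding parser.gen again yields 31.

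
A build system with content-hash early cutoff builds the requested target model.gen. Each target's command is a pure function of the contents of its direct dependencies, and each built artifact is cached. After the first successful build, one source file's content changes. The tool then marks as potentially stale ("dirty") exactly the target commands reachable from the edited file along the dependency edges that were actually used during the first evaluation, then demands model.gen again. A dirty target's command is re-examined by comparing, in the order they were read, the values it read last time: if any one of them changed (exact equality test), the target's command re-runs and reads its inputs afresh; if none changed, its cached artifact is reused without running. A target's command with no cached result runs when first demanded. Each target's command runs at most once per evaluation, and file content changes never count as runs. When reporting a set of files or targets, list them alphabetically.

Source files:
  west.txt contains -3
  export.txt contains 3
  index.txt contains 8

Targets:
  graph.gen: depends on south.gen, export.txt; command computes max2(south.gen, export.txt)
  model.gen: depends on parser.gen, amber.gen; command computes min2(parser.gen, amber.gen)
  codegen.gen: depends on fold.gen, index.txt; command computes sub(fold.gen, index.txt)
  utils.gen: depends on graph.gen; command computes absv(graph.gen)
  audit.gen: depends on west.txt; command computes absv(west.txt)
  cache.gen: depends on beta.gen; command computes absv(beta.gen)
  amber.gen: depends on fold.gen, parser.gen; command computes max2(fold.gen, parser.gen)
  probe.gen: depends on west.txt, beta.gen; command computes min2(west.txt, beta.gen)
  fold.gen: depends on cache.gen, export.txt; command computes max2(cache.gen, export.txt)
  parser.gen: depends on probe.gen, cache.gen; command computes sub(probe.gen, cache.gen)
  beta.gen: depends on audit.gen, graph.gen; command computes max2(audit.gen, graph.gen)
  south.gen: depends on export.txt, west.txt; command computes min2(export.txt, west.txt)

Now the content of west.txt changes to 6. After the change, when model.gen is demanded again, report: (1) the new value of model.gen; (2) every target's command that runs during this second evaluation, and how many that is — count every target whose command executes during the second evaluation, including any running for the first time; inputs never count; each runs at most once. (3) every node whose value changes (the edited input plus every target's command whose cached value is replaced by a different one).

New value of model.gen: 0.
Target commands that run: amber.gen, audit.gen, beta.gen, cache.gen, fold.gen, graph.gen, model.gen, parser.gen, probe.gen, south.gen — 10 in total.
Values that change: amber.gen, audit.gen, beta.gen, cache.gen, fold.gen, model.gen, parser.gen, probe.gen, south.gen, west.txt.

First evaluation (everything demanded from the output):
  audit.gen = absv(-3) = 3
  south.gen = min2(3, -3) = -3
  graph.gen = max2(-3, 3) = 3
  beta.gen = max2(3, 3) = 3
  cache.gen = absv(3) = 3
  fold.gen = max2(3, 3) = 3
  probe.gen = min2(-3, 3) = -3
  parser.gen = sub(-3, 3) = -6
  amber.gen = max2(3, -6) = 3
  model.gen = min2(-6, 3) = -6

Propagation after the edit:
  audit.gen: runs — west.txt -3->6; result 6.
  south.gen: runs — west.txt -3->6; result 3.
  graph.gen: runs — south.gen -3->3; result 3 (same value as before).
  beta.gen: runs — audit.gen 3->6; result 6.
  cache.gen: runs — beta.gen 3->6; result 6.
  fold.gen: runs — cache.gen 3->6; result 6.
  probe.gen: runs — west.txt -3->6; beta.gen 3->6; result 6.
  parser.gen: runs — probe.gen -3->6; cache.gen 3->6; result 0.
  amber.gen: runs — fold.gen 3->6; parser.gen -6->0; result 6.
  model.gen: runs — parser.gen -6->0; amber.gen 3->6; result 0.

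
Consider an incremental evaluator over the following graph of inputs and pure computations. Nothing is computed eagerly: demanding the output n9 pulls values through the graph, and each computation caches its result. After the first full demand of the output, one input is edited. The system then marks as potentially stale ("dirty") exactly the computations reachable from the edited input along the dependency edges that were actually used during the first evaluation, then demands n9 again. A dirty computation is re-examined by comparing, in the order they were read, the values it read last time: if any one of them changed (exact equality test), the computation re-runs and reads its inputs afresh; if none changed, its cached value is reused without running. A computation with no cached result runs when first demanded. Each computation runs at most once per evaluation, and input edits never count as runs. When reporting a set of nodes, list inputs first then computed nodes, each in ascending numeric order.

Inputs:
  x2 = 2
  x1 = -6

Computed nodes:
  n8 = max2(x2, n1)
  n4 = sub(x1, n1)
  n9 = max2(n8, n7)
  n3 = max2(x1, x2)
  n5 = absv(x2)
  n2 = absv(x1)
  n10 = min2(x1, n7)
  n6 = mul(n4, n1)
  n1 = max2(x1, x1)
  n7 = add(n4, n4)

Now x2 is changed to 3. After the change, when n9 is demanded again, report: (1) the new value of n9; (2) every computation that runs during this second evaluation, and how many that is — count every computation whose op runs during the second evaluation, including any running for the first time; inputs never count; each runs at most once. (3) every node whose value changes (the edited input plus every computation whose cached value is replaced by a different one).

n9 now evaluates to 3.
Run set: n8, n9 (2 run).
Changed values: x2, n8, n9.

Initial pass — values computed on the first demand:
  n1 = max2(-6, -6) = -6
  n4 = sub(-6, -6) = 0
  n7 = add(0, 0) = 0
  n8 = max2(2, -6) = 2
  n9 = max2(2, 0) = 2

Second demand — change propagation:
  n8: re-runs because x2 2->3; new result 3.
  n9: re-runs because n8 2->3; new result 3.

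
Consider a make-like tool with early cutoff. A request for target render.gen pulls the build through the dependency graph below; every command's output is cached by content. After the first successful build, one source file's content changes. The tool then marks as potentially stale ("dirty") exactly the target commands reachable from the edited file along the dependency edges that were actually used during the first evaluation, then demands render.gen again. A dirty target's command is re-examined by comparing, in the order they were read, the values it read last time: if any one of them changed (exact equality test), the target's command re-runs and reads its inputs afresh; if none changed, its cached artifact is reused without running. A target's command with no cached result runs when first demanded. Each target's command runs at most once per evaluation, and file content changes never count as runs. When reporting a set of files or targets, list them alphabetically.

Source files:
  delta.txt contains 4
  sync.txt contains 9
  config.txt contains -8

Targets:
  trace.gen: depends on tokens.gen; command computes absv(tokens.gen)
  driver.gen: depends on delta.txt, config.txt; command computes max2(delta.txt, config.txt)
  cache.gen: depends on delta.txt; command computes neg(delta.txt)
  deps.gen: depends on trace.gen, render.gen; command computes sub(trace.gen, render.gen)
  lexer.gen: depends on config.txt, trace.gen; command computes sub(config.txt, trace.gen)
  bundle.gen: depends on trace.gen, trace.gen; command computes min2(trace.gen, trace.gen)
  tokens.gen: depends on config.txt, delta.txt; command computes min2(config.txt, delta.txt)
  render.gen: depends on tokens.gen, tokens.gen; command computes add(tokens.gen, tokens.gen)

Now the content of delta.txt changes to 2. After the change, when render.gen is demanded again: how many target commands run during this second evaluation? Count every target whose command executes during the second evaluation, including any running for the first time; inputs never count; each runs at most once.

1 target commands run: tokens.gen.
Note the absorption at tokens.gen: it re-runs yet its value is the same, leaving the output's value untouched.

First demand of the output computes:
  tokens.gen = min2(-8, 4) = -8
  render.gen = add(-8, -8) = -16

After the edit, cleaning proceeds:
  tokens.gen: a read changed (delta.txt 4->2) — executes, giving -8 — identical to its old value.
  render.gen: dirty, but its reads are unchanged (tokens.gen unchanged, tokens.gen unchanged); cached -16 stands.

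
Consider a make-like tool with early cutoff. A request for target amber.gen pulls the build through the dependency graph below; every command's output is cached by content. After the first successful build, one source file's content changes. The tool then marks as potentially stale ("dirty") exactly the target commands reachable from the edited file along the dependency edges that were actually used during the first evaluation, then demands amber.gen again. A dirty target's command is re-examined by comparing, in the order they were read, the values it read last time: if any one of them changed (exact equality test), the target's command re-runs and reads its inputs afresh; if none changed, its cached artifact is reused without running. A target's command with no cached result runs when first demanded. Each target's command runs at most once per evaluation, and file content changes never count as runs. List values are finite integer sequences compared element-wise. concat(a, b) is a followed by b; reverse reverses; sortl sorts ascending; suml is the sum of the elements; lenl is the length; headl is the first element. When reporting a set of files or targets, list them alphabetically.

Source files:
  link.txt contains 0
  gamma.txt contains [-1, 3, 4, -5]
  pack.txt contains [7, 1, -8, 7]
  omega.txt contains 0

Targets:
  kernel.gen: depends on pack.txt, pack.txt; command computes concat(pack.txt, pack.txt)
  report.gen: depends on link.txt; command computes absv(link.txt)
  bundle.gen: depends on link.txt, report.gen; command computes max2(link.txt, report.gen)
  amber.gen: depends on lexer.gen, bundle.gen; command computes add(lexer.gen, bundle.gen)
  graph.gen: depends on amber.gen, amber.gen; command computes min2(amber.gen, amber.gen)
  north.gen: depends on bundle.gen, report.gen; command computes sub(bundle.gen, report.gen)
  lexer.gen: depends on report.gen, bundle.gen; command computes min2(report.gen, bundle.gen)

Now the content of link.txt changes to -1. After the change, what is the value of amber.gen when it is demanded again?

Demanding amber.gen again yields 2.

First demand of the output computes:
  report.gen = absv(0) = 0
  bundle.gen = max2(0, 0) = 0
  lexer.gen = min2(0, 0) = 0
  amber.gen = add(0, 0) = 0

After the edit, cleaning proceeds:
  report.gen: a read changed (link.txt 0->-1) — executes, giving 1.
  bundle.gen: a read changed (link.txt 0->-1; report.gen 0->1) — executes, giving 1.
  lexer.gen: a read changed (report.gen 0->1; bundle.gen 0->1) — executes, giving 1.
  amber.gen: a read changed (lexer.gen 0->1; bundle.gen 0->1) — executes, giving 2.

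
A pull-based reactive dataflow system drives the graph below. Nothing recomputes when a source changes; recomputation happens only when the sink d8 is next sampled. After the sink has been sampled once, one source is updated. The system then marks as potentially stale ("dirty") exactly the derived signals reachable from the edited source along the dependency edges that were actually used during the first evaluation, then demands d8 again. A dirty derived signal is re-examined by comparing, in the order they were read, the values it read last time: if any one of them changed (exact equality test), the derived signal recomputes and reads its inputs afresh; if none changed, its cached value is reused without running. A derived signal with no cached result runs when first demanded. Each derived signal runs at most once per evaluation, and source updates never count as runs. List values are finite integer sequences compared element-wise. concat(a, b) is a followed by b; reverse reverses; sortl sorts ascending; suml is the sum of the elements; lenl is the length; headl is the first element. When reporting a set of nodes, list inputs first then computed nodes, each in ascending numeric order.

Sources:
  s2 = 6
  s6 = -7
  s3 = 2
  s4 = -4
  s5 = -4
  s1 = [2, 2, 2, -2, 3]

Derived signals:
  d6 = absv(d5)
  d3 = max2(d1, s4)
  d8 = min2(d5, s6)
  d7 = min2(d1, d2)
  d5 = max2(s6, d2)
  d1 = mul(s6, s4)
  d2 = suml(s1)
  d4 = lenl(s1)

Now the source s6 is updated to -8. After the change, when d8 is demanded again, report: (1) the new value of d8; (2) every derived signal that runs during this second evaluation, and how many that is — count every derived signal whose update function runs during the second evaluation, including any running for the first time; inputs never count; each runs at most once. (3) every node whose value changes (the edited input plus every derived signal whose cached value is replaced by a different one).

First evaluation (everything demanded from the output):
  d2 = suml([2, 2, 2, -2, 3]) = 7
  d5 = max2(-7, 7) = 7
  d8 = min2(7, -7) = -7

Propagation after the edit:
  d5: runs — s6 -7->-8; result 7 (same value as before).
  d8: runs — s6 -7->-8; result -8.

New value of d8: -8.
Derived signals that run: d5, d8 — 2 in total.
Values that change: s6, d8.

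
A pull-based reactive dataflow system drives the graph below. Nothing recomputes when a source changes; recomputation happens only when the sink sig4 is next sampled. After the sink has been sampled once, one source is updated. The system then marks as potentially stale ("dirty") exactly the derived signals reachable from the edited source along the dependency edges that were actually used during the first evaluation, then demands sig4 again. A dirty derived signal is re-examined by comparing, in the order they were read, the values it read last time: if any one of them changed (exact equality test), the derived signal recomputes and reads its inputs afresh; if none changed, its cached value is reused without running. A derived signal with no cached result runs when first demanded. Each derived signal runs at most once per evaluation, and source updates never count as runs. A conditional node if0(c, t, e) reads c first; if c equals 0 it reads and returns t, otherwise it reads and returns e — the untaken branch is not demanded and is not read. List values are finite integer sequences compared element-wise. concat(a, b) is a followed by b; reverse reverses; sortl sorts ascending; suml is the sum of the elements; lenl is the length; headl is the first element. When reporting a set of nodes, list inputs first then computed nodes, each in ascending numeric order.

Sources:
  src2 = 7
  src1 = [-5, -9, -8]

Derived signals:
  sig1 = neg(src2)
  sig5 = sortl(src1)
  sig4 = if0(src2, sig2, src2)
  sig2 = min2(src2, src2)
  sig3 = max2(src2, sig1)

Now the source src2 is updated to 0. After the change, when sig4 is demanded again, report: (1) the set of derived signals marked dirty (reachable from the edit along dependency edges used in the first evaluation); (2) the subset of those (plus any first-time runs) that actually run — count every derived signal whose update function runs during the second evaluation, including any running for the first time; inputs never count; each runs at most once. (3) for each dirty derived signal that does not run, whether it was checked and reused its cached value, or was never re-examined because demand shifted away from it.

First evaluation (everything demanded from the output):
  sig4 = if0(src2=7 -> else branch src2) = 7

Propagation after the edit:
  sig2: demanded for the first time — runs, produces 0.
  sig4: runs — src2 7->0; src2 7->0; result 0.

Key observation: a condition flipped, so demand reaches new nodes — sig2 runs for the first time.

Marked dirty: sig4.
Derived signals that run: sig2, sig4 — 2 in total.
Every dirty derived signal ran.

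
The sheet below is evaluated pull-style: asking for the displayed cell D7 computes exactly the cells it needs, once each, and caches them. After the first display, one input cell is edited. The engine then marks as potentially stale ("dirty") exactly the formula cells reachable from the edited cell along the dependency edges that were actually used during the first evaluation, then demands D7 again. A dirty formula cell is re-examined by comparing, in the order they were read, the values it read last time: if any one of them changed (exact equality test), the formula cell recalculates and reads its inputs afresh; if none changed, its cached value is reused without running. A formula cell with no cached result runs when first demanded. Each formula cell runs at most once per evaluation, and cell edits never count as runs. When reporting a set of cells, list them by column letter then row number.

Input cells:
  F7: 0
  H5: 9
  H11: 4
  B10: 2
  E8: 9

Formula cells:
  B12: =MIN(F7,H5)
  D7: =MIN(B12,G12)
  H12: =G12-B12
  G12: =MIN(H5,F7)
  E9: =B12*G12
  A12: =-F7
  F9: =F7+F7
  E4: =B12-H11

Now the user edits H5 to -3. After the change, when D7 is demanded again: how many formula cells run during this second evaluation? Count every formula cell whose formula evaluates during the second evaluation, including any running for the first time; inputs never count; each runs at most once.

3 formula cells run: B12, D7, G12.

First demand of the output computes:
  B12 = MIN(0, 9) = 0
  G12 = MIN(9, 0) = 0
  D7 = MIN(0, 0) = 0

After the edit, cleaning proceeds:
  B12: a read changed (H5 9->-3) — executes, giving -3.
  G12: a read changed (H5 9->-3) — executes, giving -3.
  D7: a read changed (B12 0->-3; G12 0->-3) — executes, giving -3.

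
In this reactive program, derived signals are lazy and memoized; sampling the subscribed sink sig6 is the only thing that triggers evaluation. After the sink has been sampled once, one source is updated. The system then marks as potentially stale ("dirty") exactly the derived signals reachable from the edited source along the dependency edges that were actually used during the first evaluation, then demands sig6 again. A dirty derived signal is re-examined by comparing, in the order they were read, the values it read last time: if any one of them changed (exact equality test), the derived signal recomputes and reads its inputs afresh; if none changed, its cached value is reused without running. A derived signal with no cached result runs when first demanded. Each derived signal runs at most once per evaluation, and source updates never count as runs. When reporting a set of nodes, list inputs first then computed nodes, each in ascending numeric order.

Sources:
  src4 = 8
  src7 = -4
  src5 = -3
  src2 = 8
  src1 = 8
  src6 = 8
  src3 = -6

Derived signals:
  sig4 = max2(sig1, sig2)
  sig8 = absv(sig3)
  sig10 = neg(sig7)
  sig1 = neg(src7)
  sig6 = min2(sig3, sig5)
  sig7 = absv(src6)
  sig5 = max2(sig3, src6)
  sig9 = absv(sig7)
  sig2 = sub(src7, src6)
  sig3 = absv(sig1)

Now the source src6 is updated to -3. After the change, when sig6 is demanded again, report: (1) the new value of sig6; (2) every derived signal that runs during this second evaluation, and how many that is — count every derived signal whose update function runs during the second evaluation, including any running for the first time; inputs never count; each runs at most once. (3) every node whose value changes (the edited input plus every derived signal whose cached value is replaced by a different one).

Demanding sig6 again yields 4.
2 derived signals run: sig5, sig6.
The nodes whose values change: src6, sig5.

First demand of the output computes:
  sig1 = neg(-4) = 4
  sig3 = absv(4) = 4
  sig5 = max2(4, 8) = 8
  sig6 = min2(4, 8) = 4

After the edit, cleaning proceeds:
  sig5: a read changed (src6 8->-3) — executes, giving 4.
  sig6: a read changed (sig5 8->4) — executes, giving 4 — identical to its old value.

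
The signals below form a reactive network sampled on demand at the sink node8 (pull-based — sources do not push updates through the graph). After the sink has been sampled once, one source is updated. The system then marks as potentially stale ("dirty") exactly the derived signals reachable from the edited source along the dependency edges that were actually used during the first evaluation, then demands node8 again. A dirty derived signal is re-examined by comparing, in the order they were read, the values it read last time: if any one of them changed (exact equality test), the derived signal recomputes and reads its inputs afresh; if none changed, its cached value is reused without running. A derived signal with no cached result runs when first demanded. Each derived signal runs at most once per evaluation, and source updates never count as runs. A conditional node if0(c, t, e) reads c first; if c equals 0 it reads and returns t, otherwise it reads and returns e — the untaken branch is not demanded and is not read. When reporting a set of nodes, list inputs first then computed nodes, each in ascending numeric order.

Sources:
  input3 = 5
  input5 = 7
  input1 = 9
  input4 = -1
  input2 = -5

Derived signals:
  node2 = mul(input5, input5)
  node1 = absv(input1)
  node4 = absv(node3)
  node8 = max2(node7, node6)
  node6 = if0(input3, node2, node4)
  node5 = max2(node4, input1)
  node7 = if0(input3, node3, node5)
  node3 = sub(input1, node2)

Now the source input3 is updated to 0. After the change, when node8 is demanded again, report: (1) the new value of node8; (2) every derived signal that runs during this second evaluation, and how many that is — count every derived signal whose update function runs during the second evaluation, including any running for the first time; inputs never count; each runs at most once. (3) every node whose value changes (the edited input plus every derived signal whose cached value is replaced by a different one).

Initial pass — values computed on the first demand:
  node2 = mul(7, 7) = 49
  node3 = sub(9, 49) = -40
  node4 = absv(-40) = 40
  node5 = max2(40, 9) = 40
  node6 = if0(input3=5 -> else branch node4) = 40
  node7 = if0(input3=5 -> else branch node5) = 40
  node8 = max2(40, 40) = 40

Second demand — change propagation:
  node6: re-runs because input3 5->0; new result 49.
  node7: re-runs because input3 5->0; new result -40.
  node8: re-runs because node7 40->-40; node6 40->49; new result 49.

node8 now evaluates to 49.
Run set: node6, node7, node8 (3 run).
Changed values: input3, node6, node7, node8.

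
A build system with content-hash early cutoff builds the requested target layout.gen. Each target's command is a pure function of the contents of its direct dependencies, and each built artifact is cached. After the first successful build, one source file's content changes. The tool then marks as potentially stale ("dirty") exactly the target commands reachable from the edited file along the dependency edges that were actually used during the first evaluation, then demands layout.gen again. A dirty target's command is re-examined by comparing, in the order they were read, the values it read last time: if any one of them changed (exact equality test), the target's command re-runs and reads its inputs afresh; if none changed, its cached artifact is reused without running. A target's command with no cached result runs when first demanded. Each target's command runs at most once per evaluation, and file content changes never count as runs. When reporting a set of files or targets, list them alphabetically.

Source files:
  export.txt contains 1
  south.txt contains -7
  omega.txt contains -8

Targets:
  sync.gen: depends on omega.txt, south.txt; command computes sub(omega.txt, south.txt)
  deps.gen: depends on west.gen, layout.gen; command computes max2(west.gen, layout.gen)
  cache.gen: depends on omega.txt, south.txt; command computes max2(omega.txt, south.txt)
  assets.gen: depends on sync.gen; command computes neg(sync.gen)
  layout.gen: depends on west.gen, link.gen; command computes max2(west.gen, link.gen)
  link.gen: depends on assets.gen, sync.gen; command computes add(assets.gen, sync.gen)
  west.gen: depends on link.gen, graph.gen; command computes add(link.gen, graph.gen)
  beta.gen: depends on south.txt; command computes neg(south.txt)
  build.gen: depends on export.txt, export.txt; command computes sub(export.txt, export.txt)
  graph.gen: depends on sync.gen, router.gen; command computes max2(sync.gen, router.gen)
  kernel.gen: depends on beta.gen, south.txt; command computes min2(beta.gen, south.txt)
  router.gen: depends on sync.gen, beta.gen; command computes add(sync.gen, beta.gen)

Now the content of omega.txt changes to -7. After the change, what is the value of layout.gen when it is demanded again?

New value of layout.gen: 7.

First evaluation (everything demanded from the output):
  beta.gen = neg(-7) = 7
  sync.gen = sub(-8, -7) = -1
  assets.gen = neg(-1) = 1
  link.gen = add(1, -1) = 0
  router.gen = add(-1, 7) = 6
  graph.gen = max2(-1, 6) = 6
  west.gen = add(0, 6) = 6
  layout.gen = max2(6, 0) = 6

Propagation after the edit:
  sync.gen: runs — omega.txt -8->-7; result 0.
  assets.gen: runs — sync.gen -1->0; result 0.
  link.gen: runs — assets.gen 1->0; sync.gen -1->0; result 0 (same value as before).
  router.gen: runs — sync.gen -1->0; result 7.
  graph.gen: runs — sync.gen -1->0; router.gen 6->7; result 7.
  west.gen: runs — graph.gen 6->7; result 7.
  layout.gen: runs — west.gen 6->7; result 7.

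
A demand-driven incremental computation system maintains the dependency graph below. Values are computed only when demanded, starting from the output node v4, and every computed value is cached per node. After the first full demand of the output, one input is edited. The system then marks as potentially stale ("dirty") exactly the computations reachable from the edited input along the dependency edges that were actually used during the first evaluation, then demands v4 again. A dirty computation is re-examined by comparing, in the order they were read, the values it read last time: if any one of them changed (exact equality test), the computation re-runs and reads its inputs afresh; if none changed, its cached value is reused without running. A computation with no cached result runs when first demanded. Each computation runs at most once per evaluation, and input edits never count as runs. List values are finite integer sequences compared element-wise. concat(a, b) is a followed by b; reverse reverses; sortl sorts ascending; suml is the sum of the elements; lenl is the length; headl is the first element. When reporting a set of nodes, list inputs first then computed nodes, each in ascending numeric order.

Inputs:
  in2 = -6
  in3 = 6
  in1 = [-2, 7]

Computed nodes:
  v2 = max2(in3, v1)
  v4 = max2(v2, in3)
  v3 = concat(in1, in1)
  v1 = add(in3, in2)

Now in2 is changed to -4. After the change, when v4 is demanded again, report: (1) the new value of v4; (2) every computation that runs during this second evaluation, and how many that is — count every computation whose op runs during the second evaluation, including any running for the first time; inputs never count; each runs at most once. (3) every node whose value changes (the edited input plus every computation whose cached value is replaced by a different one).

New value of v4: 6.
Computations that run: v1, v2 — 2 in total.
Values that change: in2, v1.
Key observation: the change is absorbed at v2 — it re-runs but produces the same value, and the output's value is unchanged.

First evaluation (everything demanded from the output):
  v1 = add(6, -6) = 0
  v2 = max2(6, 0) = 6
  v4 = max2(6, 6) = 6

Propagation after the edit:
  v1: runs — in2 -6->-4; result 2.
  v2: runs — v1 0->2; result 6 (same value as before).
  v4: checked — values it read are unchanged (v2 unchanged, in3 unchanged); reused cached 6 without running.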